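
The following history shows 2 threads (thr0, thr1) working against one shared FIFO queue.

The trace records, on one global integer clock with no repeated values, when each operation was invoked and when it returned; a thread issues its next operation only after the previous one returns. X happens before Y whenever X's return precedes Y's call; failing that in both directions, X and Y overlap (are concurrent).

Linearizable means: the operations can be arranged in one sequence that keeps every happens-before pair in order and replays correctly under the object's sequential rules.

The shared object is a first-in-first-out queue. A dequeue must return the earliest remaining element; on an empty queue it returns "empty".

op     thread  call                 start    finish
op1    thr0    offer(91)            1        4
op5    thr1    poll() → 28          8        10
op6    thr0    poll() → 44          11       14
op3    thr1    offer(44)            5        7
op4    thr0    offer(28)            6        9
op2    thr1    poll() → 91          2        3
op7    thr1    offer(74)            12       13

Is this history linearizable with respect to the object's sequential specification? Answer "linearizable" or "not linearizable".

linearizable

one valid linearization: op1, op2, op4, op3, op5, op6, op7
step 1: op1 offer(91) — queue <91>
step 2: op2 poll() → 91 — queue <>
step 3: op4 offer(28) — queue <28>
step 4: op3 offer(44) — queue <28,44>
step 5: op5 poll() → 28 — queue <44>
step 6: op6 poll() → 44 — queue <>
step 7: op7 offer(74) — queue <74>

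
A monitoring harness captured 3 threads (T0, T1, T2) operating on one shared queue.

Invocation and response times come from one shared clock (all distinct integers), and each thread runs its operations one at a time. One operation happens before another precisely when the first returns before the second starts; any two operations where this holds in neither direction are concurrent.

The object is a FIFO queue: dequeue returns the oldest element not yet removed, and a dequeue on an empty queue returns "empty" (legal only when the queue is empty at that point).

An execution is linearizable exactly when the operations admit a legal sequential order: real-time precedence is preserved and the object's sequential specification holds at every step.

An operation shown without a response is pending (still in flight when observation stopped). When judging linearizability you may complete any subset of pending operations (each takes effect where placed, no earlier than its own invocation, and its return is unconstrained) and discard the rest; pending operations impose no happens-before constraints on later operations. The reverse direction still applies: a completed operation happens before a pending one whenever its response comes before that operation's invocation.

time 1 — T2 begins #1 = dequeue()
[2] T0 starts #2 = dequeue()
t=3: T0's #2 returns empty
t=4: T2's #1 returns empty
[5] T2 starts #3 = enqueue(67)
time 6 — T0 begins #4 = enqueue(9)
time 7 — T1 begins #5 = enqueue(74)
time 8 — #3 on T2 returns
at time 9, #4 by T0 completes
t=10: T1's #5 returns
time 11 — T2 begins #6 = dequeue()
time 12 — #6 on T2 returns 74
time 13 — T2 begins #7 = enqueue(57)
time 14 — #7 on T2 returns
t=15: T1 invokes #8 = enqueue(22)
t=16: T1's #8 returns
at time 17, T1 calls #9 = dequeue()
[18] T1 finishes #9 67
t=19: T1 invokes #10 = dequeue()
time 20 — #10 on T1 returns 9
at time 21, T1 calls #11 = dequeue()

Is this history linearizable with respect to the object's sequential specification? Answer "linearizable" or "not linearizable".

witness order: #1, #2, #5, #3, #4, #6, #7, #8, #9, #10
after step 1 (#1 dequeue() → empty): queue <>
after step 2 (#2 dequeue() → empty): queue <>
after step 3 (#5 enqueue(74)): queue <74>
after step 4 (#3 enqueue(67)): queue <74,67>
after step 5 (#4 enqueue(9)): queue <74,67,9>
after step 6 (#6 dequeue() → 74): queue <67,9>
after step 7 (#7 enqueue(57)): queue <67,9,57>
after step 8 (#8 enqueue(22)): queue <67,9,57,22>
after step 9 (#9 dequeue() → 67): queue <9,57,22>
after step 10 (#10 dequeue() → 9): queue <57,22>

linearizable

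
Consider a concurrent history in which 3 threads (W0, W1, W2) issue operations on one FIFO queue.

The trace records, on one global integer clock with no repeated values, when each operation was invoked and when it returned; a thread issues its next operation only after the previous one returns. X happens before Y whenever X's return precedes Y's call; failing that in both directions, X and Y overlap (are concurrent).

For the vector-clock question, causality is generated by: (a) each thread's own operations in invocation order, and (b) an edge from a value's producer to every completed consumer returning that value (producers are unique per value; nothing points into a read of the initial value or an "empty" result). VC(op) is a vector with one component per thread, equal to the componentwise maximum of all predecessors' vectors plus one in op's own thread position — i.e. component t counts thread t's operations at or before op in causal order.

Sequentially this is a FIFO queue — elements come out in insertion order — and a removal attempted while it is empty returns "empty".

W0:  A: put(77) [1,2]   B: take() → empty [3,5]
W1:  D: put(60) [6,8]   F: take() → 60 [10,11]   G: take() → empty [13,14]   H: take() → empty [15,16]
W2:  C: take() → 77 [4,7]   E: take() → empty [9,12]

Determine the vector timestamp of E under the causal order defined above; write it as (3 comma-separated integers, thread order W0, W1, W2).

D, invoked 6, has no incoming edges; only W1's bump applies → (0, 1, 0)
A, invoked 1, has no incoming edges; only W0's bump applies → (1, 0, 0)
merge at F (invoked 10): VC(D)=(0, 1, 0), own-thread bump on W1 → (0, 2, 0)
merge at C (invoked 4): VC(A)=(1, 0, 0), own-thread bump on W2 → (1, 0, 1)
merge at B (invoked 3): VC(A)=(1, 0, 0), own-thread bump on W0 → (2, 0, 0)
merge at G (invoked 13): VC(F)=(0, 2, 0), own-thread bump on W1 → (0, 3, 0)
merge at E (invoked 9): VC(C)=(1, 0, 1), own-thread bump on W2 → (1, 0, 2)
merge at H (invoked 15): VC(G)=(0, 3, 0), own-thread bump on W1 → (0, 4, 0)
target: VC(E) = (1, 0, 2)

(1, 0, 2)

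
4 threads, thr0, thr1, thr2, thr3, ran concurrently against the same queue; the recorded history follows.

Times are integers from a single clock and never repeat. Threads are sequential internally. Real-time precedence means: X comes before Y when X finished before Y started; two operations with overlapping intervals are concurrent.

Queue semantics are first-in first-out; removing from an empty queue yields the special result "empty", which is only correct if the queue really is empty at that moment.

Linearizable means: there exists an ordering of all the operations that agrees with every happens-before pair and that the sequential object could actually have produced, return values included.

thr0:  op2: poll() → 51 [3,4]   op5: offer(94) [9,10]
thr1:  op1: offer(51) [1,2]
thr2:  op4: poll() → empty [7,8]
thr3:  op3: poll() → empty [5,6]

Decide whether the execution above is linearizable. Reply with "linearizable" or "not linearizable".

linearizable

witness order: op1, op2, op3, op4, op5
1. op1 offer(51), leaving queue <51>
2. op2 poll() → 51, leaving queue <>
3. op3 poll() → empty, leaving queue <>
4. op4 poll() → empty, leaving queue <>
5. op5 offer(94), leaving queue <94>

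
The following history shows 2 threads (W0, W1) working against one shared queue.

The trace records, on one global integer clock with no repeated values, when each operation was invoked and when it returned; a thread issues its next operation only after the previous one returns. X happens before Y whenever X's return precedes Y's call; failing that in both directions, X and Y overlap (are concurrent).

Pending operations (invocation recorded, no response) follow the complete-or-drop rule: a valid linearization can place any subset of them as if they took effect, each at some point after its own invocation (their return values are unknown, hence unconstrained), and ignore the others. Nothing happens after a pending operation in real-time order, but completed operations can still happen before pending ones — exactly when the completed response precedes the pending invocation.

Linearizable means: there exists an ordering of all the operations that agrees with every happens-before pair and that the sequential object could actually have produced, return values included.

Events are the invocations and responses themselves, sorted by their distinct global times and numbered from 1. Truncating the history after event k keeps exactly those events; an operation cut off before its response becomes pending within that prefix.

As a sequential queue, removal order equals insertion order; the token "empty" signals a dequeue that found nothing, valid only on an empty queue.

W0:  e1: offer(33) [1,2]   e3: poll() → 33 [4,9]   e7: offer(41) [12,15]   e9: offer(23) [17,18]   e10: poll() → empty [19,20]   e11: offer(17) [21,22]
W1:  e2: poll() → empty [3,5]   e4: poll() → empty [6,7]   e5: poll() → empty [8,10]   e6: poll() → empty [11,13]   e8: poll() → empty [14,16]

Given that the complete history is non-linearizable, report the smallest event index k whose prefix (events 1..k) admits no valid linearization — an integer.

20

events 1..19 are still linearizable — one witness is e1, e3, e2, e4, e5, e6, e8, e7, e9:
1. e1 offer(33), leaving queue <33>
2. e3 poll() → 33, leaving queue <>
3. e2 poll() → empty, leaving queue <>
4. e4 poll() → empty, leaving queue <>
5. e5 poll() → empty, leaving queue <>
6. e6 poll() → empty, leaving queue <>
7. e8 poll() → empty, leaving queue <>
8. e7 offer(41), leaving queue <41>
9. e9 offer(23), leaving queue <41,23>
event 20 — e10's response, time 20 — after it, nothing linearizes
one such order, e1, e2, e3, e4, e5, e6, e7, e8, e9, e10, breaks at step 2 where e2 poll() → empty is illegal
one such order, e1, e2, e3, e4, e5, e6, e8, e7, e9, e10, breaks at step 2 where e2 poll() → empty is illegal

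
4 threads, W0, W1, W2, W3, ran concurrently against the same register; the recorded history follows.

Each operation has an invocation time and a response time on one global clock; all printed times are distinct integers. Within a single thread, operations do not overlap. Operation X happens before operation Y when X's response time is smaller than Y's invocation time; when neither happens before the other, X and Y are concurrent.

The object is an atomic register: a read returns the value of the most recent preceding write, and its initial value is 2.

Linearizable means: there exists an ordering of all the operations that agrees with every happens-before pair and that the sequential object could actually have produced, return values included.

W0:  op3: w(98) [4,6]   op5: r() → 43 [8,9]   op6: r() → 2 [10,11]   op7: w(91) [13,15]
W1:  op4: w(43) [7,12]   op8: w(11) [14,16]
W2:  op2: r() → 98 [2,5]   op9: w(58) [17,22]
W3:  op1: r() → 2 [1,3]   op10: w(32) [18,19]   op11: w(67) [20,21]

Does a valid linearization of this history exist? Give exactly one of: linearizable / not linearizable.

the violation lands at event 11, op6's response at time 11: events 1..10 linearize, events 1..11 do not
checked exhaustively: 3 real-time-consistent orders of 5 completed operations, zero legal register replays
no escape via the 1 pending operation (op4): every completion choice fails
for example op1, op2, op3, op5, op6 (pending dropped) fails at step 2: op2 r() → 98 is not legal there
for example op1, op3, op2, op5, op6 (pending dropped) fails at step 4: op5 r() → 43 is not legal there

not linearizable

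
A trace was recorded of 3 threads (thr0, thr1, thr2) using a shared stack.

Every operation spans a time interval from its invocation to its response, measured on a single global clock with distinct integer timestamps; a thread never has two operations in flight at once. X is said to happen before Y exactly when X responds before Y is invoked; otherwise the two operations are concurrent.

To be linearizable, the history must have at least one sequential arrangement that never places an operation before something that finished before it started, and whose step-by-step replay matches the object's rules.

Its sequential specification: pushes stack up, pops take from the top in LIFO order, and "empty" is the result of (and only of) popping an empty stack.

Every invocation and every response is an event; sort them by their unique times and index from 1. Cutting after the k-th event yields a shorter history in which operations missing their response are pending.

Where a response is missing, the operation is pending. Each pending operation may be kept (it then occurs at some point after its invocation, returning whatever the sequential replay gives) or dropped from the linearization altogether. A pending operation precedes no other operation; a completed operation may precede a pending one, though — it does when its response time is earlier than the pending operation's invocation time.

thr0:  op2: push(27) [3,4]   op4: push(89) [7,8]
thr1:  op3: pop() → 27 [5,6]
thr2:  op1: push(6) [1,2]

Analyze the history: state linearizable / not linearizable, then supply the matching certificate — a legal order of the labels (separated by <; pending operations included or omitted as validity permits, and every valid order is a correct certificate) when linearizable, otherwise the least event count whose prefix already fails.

linearizable — witness: op1 < op2 < op3 < op4

step 1: op1 push(6) — stack <6>
step 2: op2 push(27) — stack <6,27>
step 3: op3 pop() → 27 — stack <6>
step 4: op4 push(89) — stack <6,89>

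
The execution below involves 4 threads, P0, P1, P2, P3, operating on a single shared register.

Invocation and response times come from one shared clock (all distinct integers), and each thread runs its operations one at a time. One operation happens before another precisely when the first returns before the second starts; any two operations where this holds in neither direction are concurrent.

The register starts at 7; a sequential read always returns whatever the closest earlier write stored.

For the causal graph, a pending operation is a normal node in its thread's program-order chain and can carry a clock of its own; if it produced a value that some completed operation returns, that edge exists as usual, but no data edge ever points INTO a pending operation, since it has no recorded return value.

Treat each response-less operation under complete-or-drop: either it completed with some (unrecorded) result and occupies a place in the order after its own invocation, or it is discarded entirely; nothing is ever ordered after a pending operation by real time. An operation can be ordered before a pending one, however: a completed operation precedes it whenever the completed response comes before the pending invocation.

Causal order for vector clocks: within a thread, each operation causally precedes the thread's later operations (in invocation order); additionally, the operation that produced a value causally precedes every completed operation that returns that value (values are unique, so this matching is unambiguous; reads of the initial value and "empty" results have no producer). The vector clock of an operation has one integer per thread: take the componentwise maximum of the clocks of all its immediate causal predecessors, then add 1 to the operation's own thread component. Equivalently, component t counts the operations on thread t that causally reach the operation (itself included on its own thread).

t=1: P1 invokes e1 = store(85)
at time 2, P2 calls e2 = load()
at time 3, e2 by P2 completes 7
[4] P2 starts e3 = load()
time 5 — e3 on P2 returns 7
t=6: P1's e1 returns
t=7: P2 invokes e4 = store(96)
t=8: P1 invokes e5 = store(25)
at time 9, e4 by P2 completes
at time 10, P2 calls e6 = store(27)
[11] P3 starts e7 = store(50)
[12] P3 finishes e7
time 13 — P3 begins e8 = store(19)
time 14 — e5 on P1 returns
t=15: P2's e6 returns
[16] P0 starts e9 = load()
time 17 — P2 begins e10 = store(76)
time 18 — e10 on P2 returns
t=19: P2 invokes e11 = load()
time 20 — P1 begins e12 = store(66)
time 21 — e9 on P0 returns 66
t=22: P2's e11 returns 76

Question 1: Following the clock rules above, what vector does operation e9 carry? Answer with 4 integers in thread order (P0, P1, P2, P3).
no predecessors for e7 (invoked 11): P3 increments from zero → (0, 0, 0, 1)
no predecessors for e2 (invoked 2): P2 increments from zero → (0, 0, 1, 0)
no predecessors for e1 (invoked 1): P1 increments from zero → (0, 1, 0, 0)
merge at e8 (invoked 13): VC(e7)=(0, 0, 0, 1), own-thread bump on P3 → (0, 0, 0, 2)
merge at e3 (invoked 4): VC(e2)=(0, 0, 1, 0), own-thread bump on P2 → (0, 0, 2, 0)
merge at e5 (invoked 8): VC(e1)=(0, 1, 0, 0), own-thread bump on P1 → (0, 2, 0, 0)
merge at e4 (invoked 7): VC(e3)=(0, 0, 2, 0), own-thread bump on P2 → (0, 0, 3, 0)
merge at e12 (invoked 20): VC(e5)=(0, 2, 0, 0), own-thread bump on P1 → (0, 3, 0, 0)
merge at e6 (invoked 10): VC(e4)=(0, 0, 3, 0), own-thread bump on P2 → (0, 0, 4, 0)
merge at e9 (invoked 16): VC(e12)=(0, 3, 0, 0), own-thread bump on P0 → (1, 3, 0, 0)
merge at e10 (invoked 17): VC(e6)=(0, 0, 4, 0), own-thread bump on P2 → (0, 0, 5, 0)
merge at e11 (invoked 19): VC(e10)=(0, 0, 5, 0), own-thread bump on P2 → (0, 0, 6, 0)
target: VC(e9) = (1, 3, 0, 0)

(1, 3, 0, 0)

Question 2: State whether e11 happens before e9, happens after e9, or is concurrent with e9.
e11 spans [19,22], e9 spans [16,21]
the intervals overlap in both directions

concurrent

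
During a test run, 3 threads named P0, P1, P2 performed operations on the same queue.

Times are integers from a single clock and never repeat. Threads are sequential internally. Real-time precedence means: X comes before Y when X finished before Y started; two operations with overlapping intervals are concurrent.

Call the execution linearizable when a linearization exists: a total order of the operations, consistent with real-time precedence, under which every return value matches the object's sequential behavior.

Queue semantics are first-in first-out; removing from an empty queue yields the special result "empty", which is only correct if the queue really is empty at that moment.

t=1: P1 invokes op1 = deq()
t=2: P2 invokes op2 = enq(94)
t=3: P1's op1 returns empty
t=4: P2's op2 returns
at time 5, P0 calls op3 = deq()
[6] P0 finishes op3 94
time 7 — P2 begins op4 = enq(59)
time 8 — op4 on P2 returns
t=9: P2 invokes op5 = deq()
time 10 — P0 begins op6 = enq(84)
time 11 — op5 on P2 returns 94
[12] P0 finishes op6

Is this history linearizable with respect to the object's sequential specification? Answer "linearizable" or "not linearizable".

events 1..10 are fine; event 11 — the response of op5 at time 11 — makes the prefix non-linearizable
no legal order exists: 2 real-time-consistent candidates over 5 completed queue operations, all rejected
completion choices over the 1 pending operation (op6) were checked; none helps
one such order, op1, op2, op3, op4, op5 (pending dropped), breaks at step 5 where op5 deq() → 94 is illegal
one such order, op2, op1, op3, op4, op5 (pending dropped), breaks at step 2 where op1 deq() → empty is illegal

not linearizable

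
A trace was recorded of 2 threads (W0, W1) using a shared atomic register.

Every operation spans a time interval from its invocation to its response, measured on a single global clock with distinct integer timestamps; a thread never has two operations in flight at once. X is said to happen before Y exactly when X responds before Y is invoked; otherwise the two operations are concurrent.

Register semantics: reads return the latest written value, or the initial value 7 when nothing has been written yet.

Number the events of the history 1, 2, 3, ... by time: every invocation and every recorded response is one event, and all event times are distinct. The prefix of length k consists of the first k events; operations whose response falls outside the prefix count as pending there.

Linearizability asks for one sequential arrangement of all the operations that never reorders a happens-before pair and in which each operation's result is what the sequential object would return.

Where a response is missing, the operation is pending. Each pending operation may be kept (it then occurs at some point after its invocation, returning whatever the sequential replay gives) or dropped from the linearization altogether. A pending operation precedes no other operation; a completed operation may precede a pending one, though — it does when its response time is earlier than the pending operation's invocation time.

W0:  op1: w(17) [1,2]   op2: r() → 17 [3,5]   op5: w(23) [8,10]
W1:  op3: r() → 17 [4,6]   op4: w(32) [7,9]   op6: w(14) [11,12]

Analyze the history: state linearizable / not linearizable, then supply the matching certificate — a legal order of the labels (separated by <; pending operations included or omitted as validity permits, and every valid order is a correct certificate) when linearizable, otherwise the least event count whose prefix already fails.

linearizable — witness: op1 < op2 < op3 < op4 < op5 < op6

after step 1 (op1 w(17)): value 17
after step 2 (op2 r() → 17): value 17
after step 3 (op3 r() → 17): value 17
after step 4 (op4 w(32)): value 32
after step 5 (op5 w(23)): value 23
after step 6 (op6 w(14)): value 14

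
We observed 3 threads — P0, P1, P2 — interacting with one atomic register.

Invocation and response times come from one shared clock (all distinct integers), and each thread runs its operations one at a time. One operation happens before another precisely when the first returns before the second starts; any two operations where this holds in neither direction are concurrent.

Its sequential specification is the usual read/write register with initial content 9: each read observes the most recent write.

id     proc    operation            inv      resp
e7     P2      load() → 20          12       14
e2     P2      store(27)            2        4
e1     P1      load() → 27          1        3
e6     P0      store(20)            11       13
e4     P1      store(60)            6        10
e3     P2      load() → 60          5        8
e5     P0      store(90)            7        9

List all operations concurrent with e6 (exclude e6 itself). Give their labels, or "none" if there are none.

e7

e6 runs from 11 to 13; window-overlapping ops are concurrent
e1 [1,3]: before
e2 [2,4]: before
e3 [5,8]: before
e4 [6,10]: before
e5 [7,9]: before
e7 [12,14]: concurrent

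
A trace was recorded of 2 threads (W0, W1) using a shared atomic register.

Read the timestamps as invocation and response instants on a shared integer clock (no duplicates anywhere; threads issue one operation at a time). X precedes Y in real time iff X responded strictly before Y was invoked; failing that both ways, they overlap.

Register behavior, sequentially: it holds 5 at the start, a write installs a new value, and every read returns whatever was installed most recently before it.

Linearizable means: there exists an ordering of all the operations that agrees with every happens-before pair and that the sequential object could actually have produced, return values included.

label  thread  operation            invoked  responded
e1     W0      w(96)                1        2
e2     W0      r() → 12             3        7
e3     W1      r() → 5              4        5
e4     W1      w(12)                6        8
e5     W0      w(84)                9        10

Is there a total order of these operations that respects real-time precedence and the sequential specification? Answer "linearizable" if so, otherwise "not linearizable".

not linearizable

events 1..4 are fine; event 5 — the response of e3 at time 5 — makes the prefix non-linearizable
exhaustive check: the 2 completed atomic register ops admit one real-time order; illegal
completion choices over the 1 pending operation (e2) were checked; none helps
e.g. e1, e3 (pending dropped): illegal at step 2, since e3 r() → 5 cannot apply there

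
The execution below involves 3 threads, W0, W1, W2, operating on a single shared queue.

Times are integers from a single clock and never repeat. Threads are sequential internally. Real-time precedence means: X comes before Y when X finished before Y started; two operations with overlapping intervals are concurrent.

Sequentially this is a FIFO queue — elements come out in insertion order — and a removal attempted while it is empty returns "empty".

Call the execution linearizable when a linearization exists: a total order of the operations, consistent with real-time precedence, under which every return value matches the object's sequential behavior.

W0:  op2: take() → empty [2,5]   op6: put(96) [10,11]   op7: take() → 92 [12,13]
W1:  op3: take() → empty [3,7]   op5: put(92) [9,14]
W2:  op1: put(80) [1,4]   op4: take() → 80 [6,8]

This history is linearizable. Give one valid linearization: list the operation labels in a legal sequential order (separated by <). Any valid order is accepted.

op2 < op1 < op4 < op3 < op5 < op6 < op7

1. op2 take() → empty, leaving queue <>
2. op1 put(80), leaving queue <80>
3. op4 take() → 80, leaving queue <>
4. op3 take() → empty, leaving queue <>
5. op5 put(92), leaving queue <92>
6. op6 put(96), leaving queue <92,96>
7. op7 take() → 92, leaving queue <96>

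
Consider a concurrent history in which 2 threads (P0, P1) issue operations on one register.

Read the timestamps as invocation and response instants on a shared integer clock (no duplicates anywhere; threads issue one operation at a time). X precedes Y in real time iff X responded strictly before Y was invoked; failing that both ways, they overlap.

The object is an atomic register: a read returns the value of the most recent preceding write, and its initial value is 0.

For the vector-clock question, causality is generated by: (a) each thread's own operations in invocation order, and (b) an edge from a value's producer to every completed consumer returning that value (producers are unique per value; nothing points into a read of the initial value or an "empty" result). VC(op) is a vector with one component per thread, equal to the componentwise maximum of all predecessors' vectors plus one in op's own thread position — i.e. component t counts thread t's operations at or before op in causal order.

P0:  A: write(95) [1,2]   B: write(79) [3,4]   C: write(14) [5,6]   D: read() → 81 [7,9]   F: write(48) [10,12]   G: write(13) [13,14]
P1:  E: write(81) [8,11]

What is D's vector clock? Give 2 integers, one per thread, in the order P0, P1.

(4, 1)

root op E, invoked 8: fresh clock plus P1's own tick → (0, 1)
root op A, invoked 1: fresh clock plus P0's own tick → (1, 0)
B, invoked 3, takes VC(A)=(1, 0) under max, adds 1 for P0 → (2, 0)
C, invoked 5, takes VC(B)=(2, 0) under max, adds 1 for P0 → (3, 0)
D, invoked 7, takes VC(C)=(3, 0), VC(E)=(0, 1) under max, adds 1 for P0 → (4, 1)
F, invoked 10, takes VC(D)=(4, 1) under max, adds 1 for P0 → (5, 1)
G, invoked 13, takes VC(F)=(5, 1) under max, adds 1 for P0 → (6, 1)
target: VC(D) = (4, 1)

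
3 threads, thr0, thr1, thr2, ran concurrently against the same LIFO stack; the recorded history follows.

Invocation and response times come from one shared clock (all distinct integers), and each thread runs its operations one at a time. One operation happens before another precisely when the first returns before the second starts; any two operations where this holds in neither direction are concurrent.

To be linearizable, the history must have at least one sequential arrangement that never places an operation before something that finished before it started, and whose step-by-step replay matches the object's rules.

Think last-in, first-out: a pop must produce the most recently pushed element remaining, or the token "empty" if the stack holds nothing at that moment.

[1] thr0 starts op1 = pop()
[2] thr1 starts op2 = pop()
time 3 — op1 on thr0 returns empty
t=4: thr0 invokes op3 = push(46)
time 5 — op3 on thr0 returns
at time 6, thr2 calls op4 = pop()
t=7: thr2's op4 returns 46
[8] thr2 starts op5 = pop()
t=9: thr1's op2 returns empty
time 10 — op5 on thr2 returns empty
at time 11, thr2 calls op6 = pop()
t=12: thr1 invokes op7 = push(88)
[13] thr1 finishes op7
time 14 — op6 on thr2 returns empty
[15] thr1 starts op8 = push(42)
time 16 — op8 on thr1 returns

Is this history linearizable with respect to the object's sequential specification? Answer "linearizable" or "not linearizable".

linearizable

one valid linearization: op1, op2, op3, op4, op5, op6, op7, op8
step 1: op1 pop() → empty — stack <>
step 2: op2 pop() → empty — stack <>
step 3: op3 push(46) — stack <46>
step 4: op4 pop() → 46 — stack <>
step 5: op5 pop() → empty — stack <>
step 6: op6 pop() → empty — stack <>
step 7: op7 push(88) — stack <88>
step 8: op8 push(42) — stack <88,42>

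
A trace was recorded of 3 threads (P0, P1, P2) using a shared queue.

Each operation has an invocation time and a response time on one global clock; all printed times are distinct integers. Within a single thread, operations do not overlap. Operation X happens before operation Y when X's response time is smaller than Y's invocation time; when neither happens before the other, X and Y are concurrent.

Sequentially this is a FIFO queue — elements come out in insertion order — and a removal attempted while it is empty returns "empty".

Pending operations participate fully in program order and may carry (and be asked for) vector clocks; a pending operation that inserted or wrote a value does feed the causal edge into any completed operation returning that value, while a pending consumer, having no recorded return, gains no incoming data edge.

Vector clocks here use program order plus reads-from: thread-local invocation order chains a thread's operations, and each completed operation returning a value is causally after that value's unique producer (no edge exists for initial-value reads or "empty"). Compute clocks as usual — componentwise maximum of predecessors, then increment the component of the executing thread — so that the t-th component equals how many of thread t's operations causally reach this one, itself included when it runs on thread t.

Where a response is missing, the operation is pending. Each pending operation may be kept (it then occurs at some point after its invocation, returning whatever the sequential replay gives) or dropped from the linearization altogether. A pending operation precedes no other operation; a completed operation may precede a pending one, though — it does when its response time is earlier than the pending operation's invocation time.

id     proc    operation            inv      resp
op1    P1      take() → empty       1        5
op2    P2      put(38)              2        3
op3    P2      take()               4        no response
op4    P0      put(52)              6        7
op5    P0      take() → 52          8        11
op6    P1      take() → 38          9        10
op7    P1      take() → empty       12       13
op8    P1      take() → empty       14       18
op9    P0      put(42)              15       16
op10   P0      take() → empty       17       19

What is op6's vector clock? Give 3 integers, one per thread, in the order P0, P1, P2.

no predecessors for op2 (invoked 2): P2 increments from zero → (0, 0, 1)
no predecessors for op1 (invoked 1): P1 increments from zero → (0, 1, 0)
no predecessors for op4 (invoked 6): P0 increments from zero → (1, 0, 0)
merge at op3 (invoked 4): VC(op2)=(0, 0, 1), own-thread bump on P2 → (0, 0, 2)
merge at op5 (invoked 8): VC(op4)=(1, 0, 0), own-thread bump on P0 → (2, 0, 0)
merge at op6 (invoked 9): VC(op1)=(0, 1, 0), VC(op2)=(0, 0, 1), own-thread bump on P1 → (0, 2, 1)
merge at op9 (invoked 15): VC(op5)=(2, 0, 0), own-thread bump on P0 → (3, 0, 0)
merge at op7 (invoked 12): VC(op6)=(0, 2, 1), own-thread bump on P1 → (0, 3, 1)
merge at op10 (invoked 17): VC(op9)=(3, 0, 0), own-thread bump on P0 → (4, 0, 0)
merge at op8 (invoked 14): VC(op7)=(0, 3, 1), own-thread bump on P1 → (0, 4, 1)
target: VC(op6) = (0, 2, 1)

(0, 2, 1)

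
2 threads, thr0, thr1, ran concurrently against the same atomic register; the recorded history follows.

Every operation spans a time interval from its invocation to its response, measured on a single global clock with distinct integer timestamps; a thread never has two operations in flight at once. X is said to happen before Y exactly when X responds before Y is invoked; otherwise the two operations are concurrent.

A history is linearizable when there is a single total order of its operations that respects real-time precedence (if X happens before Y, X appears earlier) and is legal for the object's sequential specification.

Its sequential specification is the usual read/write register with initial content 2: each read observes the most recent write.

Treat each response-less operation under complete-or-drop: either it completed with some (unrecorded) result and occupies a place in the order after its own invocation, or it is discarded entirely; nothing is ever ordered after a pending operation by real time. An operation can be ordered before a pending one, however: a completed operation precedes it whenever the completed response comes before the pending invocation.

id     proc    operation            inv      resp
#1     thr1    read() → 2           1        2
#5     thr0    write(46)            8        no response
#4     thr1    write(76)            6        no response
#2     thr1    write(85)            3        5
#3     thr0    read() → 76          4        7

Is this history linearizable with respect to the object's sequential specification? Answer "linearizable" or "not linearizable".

one valid linearization: #1, #2, #4, #3
1. #1 read() → 2, leaving value 2
2. #2 write(85), leaving value 85
3. #4 write(76) (pending, included), leaving value 76
4. #3 read() → 76, leaving value 76

linearizable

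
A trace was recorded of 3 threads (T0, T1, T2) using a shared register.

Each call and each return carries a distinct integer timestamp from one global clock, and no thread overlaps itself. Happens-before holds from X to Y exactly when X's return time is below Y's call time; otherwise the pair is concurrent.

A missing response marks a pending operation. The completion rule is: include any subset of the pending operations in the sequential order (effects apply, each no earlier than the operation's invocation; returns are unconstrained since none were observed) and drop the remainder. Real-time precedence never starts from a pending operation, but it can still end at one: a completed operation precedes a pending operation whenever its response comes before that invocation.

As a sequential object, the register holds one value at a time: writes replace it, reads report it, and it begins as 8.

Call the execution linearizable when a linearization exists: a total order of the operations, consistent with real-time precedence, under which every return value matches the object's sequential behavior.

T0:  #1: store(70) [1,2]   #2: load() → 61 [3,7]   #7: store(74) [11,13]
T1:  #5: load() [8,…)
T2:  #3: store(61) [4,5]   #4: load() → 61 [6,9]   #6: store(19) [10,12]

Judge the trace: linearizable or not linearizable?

a witness: #1, #3, #2, #4, #5, #6, #7
after step 1 (#1 store(70)): value 70
after step 2 (#3 store(61)): value 61
after step 3 (#2 load() → 61): value 61
after step 4 (#4 load() → 61): value 61
after step 5 (#5 load() (pending, included)): value 61
after step 6 (#6 store(19)): value 19
after step 7 (#7 store(74)): value 74

linearizable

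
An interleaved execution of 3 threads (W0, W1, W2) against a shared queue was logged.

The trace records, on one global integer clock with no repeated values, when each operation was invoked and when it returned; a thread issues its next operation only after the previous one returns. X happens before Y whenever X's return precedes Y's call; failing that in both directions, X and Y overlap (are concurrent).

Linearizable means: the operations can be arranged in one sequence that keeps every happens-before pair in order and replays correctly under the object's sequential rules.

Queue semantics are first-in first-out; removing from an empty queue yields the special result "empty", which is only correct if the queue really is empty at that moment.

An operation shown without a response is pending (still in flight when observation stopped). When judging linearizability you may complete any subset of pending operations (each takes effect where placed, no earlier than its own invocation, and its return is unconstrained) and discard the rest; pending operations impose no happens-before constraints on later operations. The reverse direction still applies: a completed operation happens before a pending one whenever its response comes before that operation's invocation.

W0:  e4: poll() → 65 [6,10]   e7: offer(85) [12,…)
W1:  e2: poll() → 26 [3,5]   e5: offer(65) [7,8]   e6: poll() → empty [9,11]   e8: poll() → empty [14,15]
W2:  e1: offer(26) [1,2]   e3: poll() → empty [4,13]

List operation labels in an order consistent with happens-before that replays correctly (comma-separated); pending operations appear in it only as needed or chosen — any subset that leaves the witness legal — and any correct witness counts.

1. e1 offer(26), leaving queue <26>
2. e2 poll() → 26, leaving queue <>
3. e3 poll() → empty, leaving queue <>
4. e5 offer(65), leaving queue <65>
5. e4 poll() → 65, leaving queue <>
6. e6 poll() → empty, leaving queue <>
7. e8 poll() → empty, leaving queue <>

e1, e2, e3, e5, e4, e6, e8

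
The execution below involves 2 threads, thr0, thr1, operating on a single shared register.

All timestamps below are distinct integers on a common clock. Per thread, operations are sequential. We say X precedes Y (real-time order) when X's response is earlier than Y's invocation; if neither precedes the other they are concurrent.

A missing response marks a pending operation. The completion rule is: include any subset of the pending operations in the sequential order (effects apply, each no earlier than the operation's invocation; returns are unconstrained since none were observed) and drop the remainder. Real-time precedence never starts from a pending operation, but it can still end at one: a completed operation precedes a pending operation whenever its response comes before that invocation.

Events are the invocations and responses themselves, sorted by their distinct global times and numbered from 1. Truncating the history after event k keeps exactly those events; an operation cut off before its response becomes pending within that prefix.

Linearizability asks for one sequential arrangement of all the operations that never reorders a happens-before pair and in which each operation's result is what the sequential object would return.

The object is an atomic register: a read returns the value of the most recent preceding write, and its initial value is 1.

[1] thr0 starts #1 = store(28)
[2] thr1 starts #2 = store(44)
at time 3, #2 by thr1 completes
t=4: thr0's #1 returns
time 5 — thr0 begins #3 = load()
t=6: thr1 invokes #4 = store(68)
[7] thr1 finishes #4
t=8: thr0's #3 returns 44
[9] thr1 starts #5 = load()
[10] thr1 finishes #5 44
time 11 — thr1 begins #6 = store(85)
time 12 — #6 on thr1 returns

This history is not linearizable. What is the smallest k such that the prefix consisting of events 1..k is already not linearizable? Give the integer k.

events 1..9 are linearizable, e.g. via #1, #2, #3, #4:
1. #1 store(28), leaving value 28
2. #2 store(44), leaving value 44
3. #3 load() → 44, leaving value 44
4. #4 store(68), leaving value 68
at event 10 (#5's time-10 response) nothing linearizes any more
sample order #1, #2, #3, #4, #5 stalls at step 5 — #5 load() → 44 has no legal effect
sample order #1, #2, #4, #3, #5 stalls at step 4 — #3 load() → 44 has no legal effect

10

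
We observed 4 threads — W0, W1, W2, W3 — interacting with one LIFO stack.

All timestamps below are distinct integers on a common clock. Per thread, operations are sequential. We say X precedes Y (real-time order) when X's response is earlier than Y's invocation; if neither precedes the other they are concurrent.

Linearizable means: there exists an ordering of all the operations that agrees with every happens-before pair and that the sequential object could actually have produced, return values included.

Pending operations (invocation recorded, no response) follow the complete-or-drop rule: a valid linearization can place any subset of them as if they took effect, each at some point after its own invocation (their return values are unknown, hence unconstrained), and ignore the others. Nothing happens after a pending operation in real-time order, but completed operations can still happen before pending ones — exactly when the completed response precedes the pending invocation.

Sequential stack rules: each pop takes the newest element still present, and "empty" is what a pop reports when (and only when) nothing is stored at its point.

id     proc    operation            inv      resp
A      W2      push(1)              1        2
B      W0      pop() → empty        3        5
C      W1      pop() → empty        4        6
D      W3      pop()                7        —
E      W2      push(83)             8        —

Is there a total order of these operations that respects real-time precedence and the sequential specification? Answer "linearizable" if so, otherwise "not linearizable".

through event 5 a valid linearization exists; event 6 (C responding at time 6) ends that
every one of the 2 real-time-consistent orders over 3 completed LIFO stack ops fails the sequential spec
take A, B, C: step 2 already fails, because B pop() → empty cannot occur there
take A, C, B: step 2 already fails, because C pop() → empty cannot occur there

not linearizable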